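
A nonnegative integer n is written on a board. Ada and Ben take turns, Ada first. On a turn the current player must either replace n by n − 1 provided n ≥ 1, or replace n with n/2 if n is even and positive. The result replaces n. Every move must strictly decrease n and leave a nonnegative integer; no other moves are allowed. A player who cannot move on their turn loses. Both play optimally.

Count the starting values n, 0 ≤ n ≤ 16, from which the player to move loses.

Label each position W (a win for the player to move) or L (a loss). A position with no legal move is L; any other position is W exactly when some move reaches an L, and L when every move reaches a W.
n=0: no move → L
n=1: can move to 0, which is L ⇒ W
n=2: the only move is to 1(W), a W ⇒ L
n=3: can move to 2, which is L ⇒ W
n=4: can move to 2, which is L ⇒ W
n=5: the only move is to 4(W), a W ⇒ L
n=6: can move to 5, which is L ⇒ W
n=7: the only move is to 6(W), a W ⇒ L
n=8: can move to 7, which is L ⇒ W
n=9: the only move is to 8(W), a W ⇒ L
n=10: can move to 5, which is L ⇒ W
n=11: the only move is to 10(W), a W ⇒ L
n=12: can move to 11, which is L ⇒ W
n=13: the only move is to 12(W), a W ⇒ L
n=14: can move to 7, which is L ⇒ W
n=15: the only move is to 14(W), a W ⇒ L
n=16: can move to 15, which is L ⇒ W
L entries with 0 ≤ n ≤ 16: n = 0, 2, 5, 7, 9, 11, 13, 15; that makes 8.

8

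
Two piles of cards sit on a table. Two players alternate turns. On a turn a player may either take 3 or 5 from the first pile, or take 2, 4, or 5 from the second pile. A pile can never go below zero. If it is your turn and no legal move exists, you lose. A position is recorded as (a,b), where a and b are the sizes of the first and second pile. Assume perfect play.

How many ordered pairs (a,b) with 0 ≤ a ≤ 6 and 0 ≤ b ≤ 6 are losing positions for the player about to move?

14

Work bottom-up. With no move the player to move loses. Otherwise the position is W if at least one move leads to an L position for the opponent, and L if every move leads to a W.
Every move lowers a or b (never raises either), so fill the grid row by row in increasing a, and left to right within a row: each cell's successors are then already labelled.
      b=0  b=1  b=2  b=3  b=4  b=5  b=6
a=0:    L    L    W    W    W    W    W
a=1:    L    L    W    W    W    W    W
a=2:    L    L    W    W    W    W    W
a=3:    W    W    L    L    W    W    W
a=4:    W    W    L    L    W    W    W
a=5:    W    W    L    L    W    W    W
a=6:    W    W    W    W    L    L    W
Cells with no legal move (terminal, hence L): (0,0), (0,1), (1,0), (1,1), (2,0), (2,1).
The remaining L cells, each justified by listing all of its moves:
(3,2): only reaches (0,2)(W), (3,0)(W), all W → L
(3,3): only reaches (0,3)(W), (3,1)(W), all W → L
(4,2): only reaches (1,2)(W), (4,0)(W), all W → L
(4,3): only reaches (1,3)(W), (4,1)(W), all W → L
(5,2): only reaches (2,2)(W), (0,2)(W), (5,0)(W), all W → L
(5,3): only reaches (2,3)(W), (0,3)(W), (5,1)(W), all W → L
(6,4): only reaches (3,4)(W), (1,4)(W), (6,2)(W), (6,0)(W), all W → L
(6,5): only reaches (3,5)(W), (1,5)(W), (6,3)(W), (6,1)(W), (6,0)(W), all W → L
Every other cell has at least one move into one of the L cells above, so it is W.
L cells per row: a=0: 2, a=1: 2, a=2: 2, a=3: 2, a=4: 2, a=5: 2, a=6: 2; total 14.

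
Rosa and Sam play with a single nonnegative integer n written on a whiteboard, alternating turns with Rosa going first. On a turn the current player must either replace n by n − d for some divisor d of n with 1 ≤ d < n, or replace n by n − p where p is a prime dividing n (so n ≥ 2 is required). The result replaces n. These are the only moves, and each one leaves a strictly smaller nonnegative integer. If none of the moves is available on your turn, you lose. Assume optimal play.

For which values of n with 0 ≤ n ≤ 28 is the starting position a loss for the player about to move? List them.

0, 1, 4, 9, 14, 20, 26

Classify positions by backward induction: terminal positions (no move available) are L. From any other position, the mover wins iff some move reaches an L.
n=0: no move → L
n=1: no move → L
n=2: →0(L), so W
n=3: →0(L), so W
n=4: →2(W), 3(W) — all W, so L
n=5: →0(L), so W
n=6: →4(L), so W
n=7: →0(L), so W
n=8: →4(L), so W
n=9: →6(W), 8(W) — all W, so L
n=10: →9(L), so W
n=11: →0(L), so W
n=12: →9(L), so W
n=13: →0(L), so W
n=14: →7(W), 12(W), 13(W) — all W, so L
n=15: →14(L), so W
n=16: →14(L), so W
n=17: →0(L), so W
n=18: →9(L), so W
n=19: →0(L), so W
n=20: →10(W), 15(W), 16(W), 18(W), 19(W) — all W, so L
n=21: →14(L), so W
n=22: →20(L), so W
n=23: →0(L), so W
n=24: →20(L), so W
n=25: →20(L), so W
n=26: →13(W), 24(W), 25(W) — all W, so L
n=27: →26(L), so W
n=28: →14(L), so W
Reading off the rows marked L gives the requested list; there are 7 such values of n.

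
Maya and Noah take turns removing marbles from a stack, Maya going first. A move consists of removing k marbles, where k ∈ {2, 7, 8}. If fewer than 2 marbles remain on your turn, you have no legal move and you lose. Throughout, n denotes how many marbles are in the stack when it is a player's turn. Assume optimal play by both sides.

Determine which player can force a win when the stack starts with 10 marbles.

Build the W/L table. Terminal = L. A non-terminal position is W if it has a move to some L; otherwise it is L.
n=0: no move → L
n=1: no move → L
n=2: →0(L), so W
n=3: →1(L), so W
n=4: →2(W) only, which is W, so L
n=5: →3(W) only, which is W, so L
n=6: →4(L), so W
n=7: →5(L), so W
n=8: →1(L), so W
n=9: →1(L), so W
n=10: →8(W), 3(W), 2(W) — all W, so L
The starting position 10 is L: whatever Maya does, the opponent receives a W position.

Noah wins.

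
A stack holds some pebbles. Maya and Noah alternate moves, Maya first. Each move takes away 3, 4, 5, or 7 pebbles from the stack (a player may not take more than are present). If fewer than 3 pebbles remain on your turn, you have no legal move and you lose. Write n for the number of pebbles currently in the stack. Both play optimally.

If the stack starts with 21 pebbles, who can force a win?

Noah wins.

Work bottom-up. With no move the player to move loses. Otherwise the position is W if at least one move leads to an L position for the opponent, and L if every move leads to a W.
n=0: no move → L
n=1: no move → L
n=2: no move → L
n=3: W (go to 0, an L position)
n=4: W (go to 1, an L position)
n=5: W (go to 2, an L position)
n=6: W (go to 2, an L position)
n=7: W (go to 2, an L position)
n=8: W (go to 1, an L position)
n=9: W (go to 2, an L position)
n=10: L (options 7(W), 6(W), 5(W), 3(W) are all W)
n=11: L (options 8(W), 7(W), 6(W), 4(W) are all W)
n=12: L (options 9(W), 8(W), 7(W), 5(W) are all W)
n=13: W (go to 10, an L position)
n=14: W (go to 11, an L position)
n=15: W (go to 12, an L position)
n=16: W (go to 12, an L position)
n=17: W (go to 12, an L position)
n=18: W (go to 11, an L position)
n=19: W (go to 12, an L position)
n=20: L (options 17(W), 16(W), 15(W), 13(W) are all W)
n=21: L (options 18(W), 17(W), 16(W), 14(W) are all W)
The starting position 21 is L: whatever Maya does, the opponent receives a W position.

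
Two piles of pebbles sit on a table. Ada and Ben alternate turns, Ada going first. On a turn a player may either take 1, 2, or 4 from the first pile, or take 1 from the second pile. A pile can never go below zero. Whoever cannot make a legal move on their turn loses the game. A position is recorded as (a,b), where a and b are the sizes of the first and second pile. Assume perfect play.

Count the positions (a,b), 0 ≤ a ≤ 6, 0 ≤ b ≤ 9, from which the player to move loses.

Label each position W (a win for the player to move) or L (a loss). A position with no legal move is L; any other position is W exactly when some move reaches an L, and L when every move reaches a W.
Every move lowers a or b (never raises either), so fill the grid row by row in increasing a, and left to right within a row: each cell's successors are then already labelled.
      b=0  b=1  b=2  b=3  b=4  b=5  b=6  b=7  b=8  b=9
a=0:    L    W    L    W    L    W    L    W    L    W
a=1:    W    L    W    L    W    L    W    L    W    L
a=2:    W    W    W    W    W    W    W    W    W    W
a=3:    L    W    L    W    L    W    L    W    L    W
a=4:    W    L    W    L    W    L    W    L    W    L
a=5:    W    W    W    W    W    W    W    W    W    W
a=6:    L    W    L    W    L    W    L    W    L    W
Cells with no legal move (terminal, hence L): (0,0).
The remaining L cells, each justified by listing all of its moves:
(0,2): L (sole option (0,1)(W) is W)
(0,4): L (sole option (0,3)(W) is W)
(0,6): L (sole option (0,5)(W) is W)
(0,8): L (sole option (0,7)(W) is W)
(1,1): L (options (0,1)(W), (1,0)(W) are all W)
(1,3): L (options (0,3)(W), (1,2)(W) are all W)
(1,5): L (options (0,5)(W), (1,4)(W) are all W)
(1,7): L (options (0,7)(W), (1,6)(W) are all W)
(1,9): L (options (0,9)(W), (1,8)(W) are all W)
(3,0): L (options (2,0)(W), (1,0)(W) are all W)
(3,2): L (options (2,2)(W), (1,2)(W), (3,1)(W) are all W)
(3,4): L (options (2,4)(W), (1,4)(W), (3,3)(W) are all W)
(3,6): L (options (2,6)(W), (1,6)(W), (3,5)(W) are all W)
(3,8): L (options (2,8)(W), (1,8)(W), (3,7)(W) are all W)
(4,1): L (options (3,1)(W), (2,1)(W), (0,1)(W), (4,0)(W) are all W)
(4,3): L (options (3,3)(W), (2,3)(W), (0,3)(W), (4,2)(W) are all W)
(4,5): L (options (3,5)(W), (2,5)(W), (0,5)(W), (4,4)(W) are all W)
(4,7): L (options (3,7)(W), (2,7)(W), (0,7)(W), (4,6)(W) are all W)
(4,9): L (options (3,9)(W), (2,9)(W), (0,9)(W), (4,8)(W) are all W)
(6,0): L (options (5,0)(W), (4,0)(W), (2,0)(W) are all W)
(6,2): L (options (5,2)(W), (4,2)(W), (2,2)(W), (6,1)(W) are all W)
(6,4): L (options (5,4)(W), (4,4)(W), (2,4)(W), (6,3)(W) are all W)
(6,6): L (options (5,6)(W), (4,6)(W), (2,6)(W), (6,5)(W) are all W)
(6,8): L (options (5,8)(W), (4,8)(W), (2,8)(W), (6,7)(W) are all W)
Every other cell has at least one move into one of the L cells above, so it is W.
L cells per row: a=0: 5, a=1: 5, a=2: 0, a=3: 5, a=4: 5, a=5: 0, a=6: 5; total 25.

25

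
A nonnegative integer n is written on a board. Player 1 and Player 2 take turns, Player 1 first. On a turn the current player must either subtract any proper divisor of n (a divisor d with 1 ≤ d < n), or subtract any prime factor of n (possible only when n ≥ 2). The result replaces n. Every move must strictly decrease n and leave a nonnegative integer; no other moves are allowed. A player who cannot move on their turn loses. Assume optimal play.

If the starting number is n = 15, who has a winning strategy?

Work bottom-up. With no move the player to move loses. Otherwise the position is W if at least one move leads to an L position for the opponent, and L if every move leads to a W.
n=0: no move → L
n=1: no move → L
n=2: can move to 0, which is L ⇒ W
n=3: can move to 0, which is L ⇒ W
n=4: moves to 2(W), 3(W); every one is W ⇒ L
n=5: can move to 0, which is L ⇒ W
n=6: can move to 4, which is L ⇒ W
n=7: can move to 0, which is L ⇒ W
n=8: can move to 4, which is L ⇒ W
n=9: moves to 6(W), 8(W); every one is W ⇒ L
n=10: can move to 9, which is L ⇒ W
n=11: can move to 0, which is L ⇒ W
n=12: can move to 9, which is L ⇒ W
n=13: can move to 0, which is L ⇒ W
n=14: moves to 7(W), 12(W), 13(W); every one is W ⇒ L
n=15: can move to 14, which is L ⇒ W
From 15 Player 1 can move to 14, reaching an L position.

Player 1 wins.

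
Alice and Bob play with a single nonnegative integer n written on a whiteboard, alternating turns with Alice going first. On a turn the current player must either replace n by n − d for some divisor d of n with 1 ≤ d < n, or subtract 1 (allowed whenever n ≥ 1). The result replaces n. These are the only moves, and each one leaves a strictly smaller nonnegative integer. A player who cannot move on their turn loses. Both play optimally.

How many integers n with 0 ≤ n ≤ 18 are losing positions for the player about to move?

Use the standard recursion: the mover loses at a terminal position; elsewhere, the mover wins exactly when some move hands the opponent an L position.
n=0: no move → L
n=1: can move to 0, which is L ⇒ W
n=2: the only move is to 1(W), a W ⇒ L
n=3: can move to 2, which is L ⇒ W
n=4: can move to 2, which is L ⇒ W
n=5: the only move is to 4(W), a W ⇒ L
n=6: can move to 5, which is L ⇒ W
n=7: the only move is to 6(W), a W ⇒ L
n=8: can move to 7, which is L ⇒ W
n=9: moves to 6(W), 8(W); every one is W ⇒ L
n=10: can move to 5, which is L ⇒ W
n=11: the only move is to 10(W), a W ⇒ L
n=12: can move to 9, which is L ⇒ W
n=13: the only move is to 12(W), a W ⇒ L
n=14: can move to 7, which is L ⇒ W
n=15: moves to 10(W), 12(W), 14(W); every one is W ⇒ L
n=16: can move to 15, which is L ⇒ W
n=17: the only move is to 16(W), a W ⇒ L
n=18: can move to 9, which is L ⇒ W
L entries with 0 ≤ n ≤ 18: n = 0, 2, 5, 7, 9, 11, 13, 15, 17; that makes 9.

9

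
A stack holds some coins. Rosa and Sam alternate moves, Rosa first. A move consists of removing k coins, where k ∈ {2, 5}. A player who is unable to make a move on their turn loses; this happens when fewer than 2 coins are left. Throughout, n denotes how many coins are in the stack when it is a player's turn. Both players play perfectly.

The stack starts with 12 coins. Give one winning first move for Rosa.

Classify positions by backward induction: terminal positions (no move available) are L. From any other position, the mover wins iff some move reaches an L.
n=0: no move → L
n=1: no move → L
n=2: →0(L), so W
n=3: →1(L), so W
n=4: →2(W) only, which is W, so L
n=5: →0(L), so W
n=6: →4(L), so W
n=7: →5(W), 2(W) — all W, so L
n=8: →6(W), 3(W) — all W, so L
n=9: →7(L), so W
n=10: →8(L), so W
n=11: →9(W), 6(W) — all W, so L
n=12: →7(L), so W
From 12, the L positions reachable in one move are: 7.

Remove 5, leaving 7.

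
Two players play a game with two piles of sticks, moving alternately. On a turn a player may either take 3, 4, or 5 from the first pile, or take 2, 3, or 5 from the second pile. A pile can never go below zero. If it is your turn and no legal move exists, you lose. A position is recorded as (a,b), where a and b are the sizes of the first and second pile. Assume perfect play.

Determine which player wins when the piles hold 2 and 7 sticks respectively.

The second player wins.

Label each position W (a win for the player to move) or L (a loss). A position with no legal move is L; any other position is W exactly when some move reaches an L, and L when every move reaches a W.
No move ever increases a pile, so every position that can arise here has a ≤ 2 and b ≤ 7; it is enough to label the cells with 0 ≤ a ≤ 2 and 0 ≤ b ≤ 7.
Every move lowers a or b (never raises either), so fill the grid row by row in increasing a, and left to right within a row: each cell's successors are then already labelled.
      b=0  b=1  b=2  b=3  b=4  b=5  b=6  b=7
a=0:    L    L    W    W    W    W    W    L
a=1:    L    L    W    W    W    W    W    L
a=2:    L    L    W    W    W    W    W    L
Cells with no legal move (terminal, hence L): (0,0), (0,1), (1,0), (1,1), (2,0), (2,1).
The remaining L cells, each justified by listing all of its moves:
(0,7): L (options (0,5)(W), (0,4)(W), (0,2)(W) are all W)
(1,7): L (options (1,5)(W), (1,4)(W), (1,2)(W) are all W)
(2,7): L (options (2,5)(W), (2,4)(W), (2,2)(W) are all W)
Every other cell has at least one move into one of the L cells above, so it is W.
Every move from (2,7) reaches a W position, so the mover loses.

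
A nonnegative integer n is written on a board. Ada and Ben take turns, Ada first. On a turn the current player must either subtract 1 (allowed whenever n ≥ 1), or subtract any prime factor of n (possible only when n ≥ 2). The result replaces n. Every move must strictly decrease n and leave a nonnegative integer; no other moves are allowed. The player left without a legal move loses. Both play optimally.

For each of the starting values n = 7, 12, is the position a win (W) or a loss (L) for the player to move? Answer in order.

Label each position W (a win for the player to move) or L (a loss). A position with no legal move is L; any other position is W exactly when some move reaches an L, and L when every move reaches a W.
n=0: no move → L
n=1: W (go to 0, an L position)
n=2: W (go to 0, an L position)
n=3: W (go to 0, an L position)
n=4: L (options 2(W), 3(W) are all W)
n=5: W (go to 0, an L position)
n=6: W (go to 4, an L position)
n=7: W (go to 0, an L position)
n=8: L (options 6(W), 7(W) are all W)
n=9: W (go to 8, an L position)
n=10: W (go to 8, an L position)
n=11: W (go to 0, an L position)
n=12: L (options 9(W), 10(W), 11(W) are all W)

7: W, 12: L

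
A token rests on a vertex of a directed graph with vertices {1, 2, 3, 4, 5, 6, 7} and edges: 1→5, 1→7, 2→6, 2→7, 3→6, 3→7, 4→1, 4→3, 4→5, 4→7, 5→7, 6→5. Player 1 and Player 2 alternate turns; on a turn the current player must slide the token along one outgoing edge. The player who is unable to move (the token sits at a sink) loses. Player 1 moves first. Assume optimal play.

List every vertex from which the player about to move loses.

6, 7

Positions with no move are L. A position that does have a move is losing for the player to move precisely when every available move leads to a winning position for the opponent. Fill in the labels:
Every edge goes from a vertex to one that appears earlier in the order 7, 5, 6, 3, 2, 1, 4, so processing vertices in that order labels each vertex after all of its successors.
7: no outgoing edge → L
5: reaches L-position 7 → W
6: only reaches 5(W), which is W → L
3: reaches L-position 6 → W
2: reaches L-position 6 → W
1: reaches L-position 7 → W
4: reaches L-position 7 → W
The losing starting vertices are exactly the entries labelled L in this table (2 of them).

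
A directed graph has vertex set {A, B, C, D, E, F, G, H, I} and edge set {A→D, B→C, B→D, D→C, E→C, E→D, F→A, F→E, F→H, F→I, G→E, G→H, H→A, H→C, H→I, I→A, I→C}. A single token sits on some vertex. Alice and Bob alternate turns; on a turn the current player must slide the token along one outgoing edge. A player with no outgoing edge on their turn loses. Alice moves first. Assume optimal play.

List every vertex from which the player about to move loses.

Work bottom-up. With no move the player to move loses. Otherwise the position is W if at least one move leads to an L position for the opponent, and L if every move leads to a W.
Every edge goes from a vertex to one that appears earlier in the order C, D, E, B, A, I, H, F, G, so processing vertices in that order labels each vertex after all of its successors.
C: no outgoing edge → L
D: →C(L), so W
E: →C(L), so W
B: →C(L), so W
A: →D(W) only, which is W, so L
I: →A(L), so W
H: →A(L), so W
F: →A(L), so W
G: →H(W), E(W) — all W, so L
Reading off the rows marked L gives the requested list; there are 3 such vertices.

A, C, G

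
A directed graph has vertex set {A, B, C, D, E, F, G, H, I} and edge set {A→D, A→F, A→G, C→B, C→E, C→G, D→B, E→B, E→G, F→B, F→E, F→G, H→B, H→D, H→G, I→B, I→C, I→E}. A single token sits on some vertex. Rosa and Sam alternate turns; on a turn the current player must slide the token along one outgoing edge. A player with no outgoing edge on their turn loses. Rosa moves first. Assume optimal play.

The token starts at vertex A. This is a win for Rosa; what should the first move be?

Compute win/loss labels from the base case upward. A position with no move is L. Any other position is W if it can reach an L in one move, else L.
Every edge goes from a vertex to one that appears earlier in the order G, B, E, C, F, D, A, H, I, so processing vertices in that order labels each vertex after all of its successors.
G: no outgoing edge → L
B: no outgoing edge → L
E: can move to B, which is L ⇒ W
C: can move to B, which is L ⇒ W
F: can move to B, which is L ⇒ W
D: can move to B, which is L ⇒ W
A: can move to G, which is L ⇒ W
H: can move to B, which is L ⇒ W
I: can move to B, which is L ⇒ W
From A, the L positions reachable in one move are: G.

Move to G.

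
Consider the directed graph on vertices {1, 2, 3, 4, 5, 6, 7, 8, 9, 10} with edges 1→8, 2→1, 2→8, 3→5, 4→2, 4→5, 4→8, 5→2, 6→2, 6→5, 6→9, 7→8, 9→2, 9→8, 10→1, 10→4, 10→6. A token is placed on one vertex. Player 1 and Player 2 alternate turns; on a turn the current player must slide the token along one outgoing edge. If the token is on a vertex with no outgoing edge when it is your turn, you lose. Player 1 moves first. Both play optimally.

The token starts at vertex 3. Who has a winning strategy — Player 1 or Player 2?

Player 1 wins.

Label each position W (a win for the player to move) or L (a loss). A position with no legal move is L; any other position is W exactly when some move reaches an L, and L when every move reaches a W.
Every edge goes from a vertex to one that appears earlier in the order 8, 1, 2, 5, 9, 6, 3, 4, 7, 10, so processing vertices in that order labels each vertex after all of its successors.
8: no outgoing edge → L
1: reaches L-position 8 → W
2: reaches L-position 8 → W
5: only reaches 2(W), which is W → L
9: reaches L-position 8 → W
6: reaches L-position 5 → W
3: reaches L-position 5 → W
4: reaches L-position 5 → W
7: reaches L-position 8 → W
10: only reaches 4(W), 6(W), 1(W), all W → L
From 3 Player 1 can move to 5, reaching an L position.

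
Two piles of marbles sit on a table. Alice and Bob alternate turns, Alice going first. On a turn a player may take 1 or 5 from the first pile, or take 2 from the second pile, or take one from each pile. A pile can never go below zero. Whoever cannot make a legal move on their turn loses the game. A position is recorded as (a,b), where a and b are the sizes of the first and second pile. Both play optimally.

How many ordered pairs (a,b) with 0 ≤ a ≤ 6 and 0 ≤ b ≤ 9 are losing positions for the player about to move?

Label each position W (a win for the player to move) or L (a loss). A position with no legal move is L; any other position is W exactly when some move reaches an L, and L when every move reaches a W.
Every move lowers a or b (never raises either), so fill the grid row by row in increasing a, and left to right within a row: each cell's successors are then already labelled.
      b=0  b=1  b=2  b=3  b=4  b=5  b=6  b=7  b=8  b=9
a=0:    L    L    W    W    L    L    W    W    L    L
a=1:    W    W    W    L    W    W    W    L    W    W
a=2:    L    L    W    W    W    L    L    W    W    L
a=3:    W    W    W    L    L    W    W    W    L    W
a=4:    L    L    W    W    W    W    L    L    W    W
a=5:    W    W    W    L    W    W    W    W    W    W
a=6:    L    L    W    W    W    L    L    W    W    L
Cells with no legal move (terminal, hence L): (0,0), (0,1).
The remaining L cells, each justified by listing all of its moves:
(0,4): →(0,2)(W) only, which is W, so L
(0,5): →(0,3)(W) only, which is W, so L
(0,8): →(0,6)(W) only, which is W, so L
(0,9): →(0,7)(W) only, which is W, so L
(1,3): →(0,3)(W), (1,1)(W), (0,2)(W) — all W, so L
(1,7): →(0,7)(W), (1,5)(W), (0,6)(W) — all W, so L
(2,0): →(1,0)(W) only, which is W, so L
(2,1): →(1,1)(W), (1,0)(W) — all W, so L
(2,5): →(1,5)(W), (2,3)(W), (1,4)(W) — all W, so L
(2,6): →(1,6)(W), (2,4)(W), (1,5)(W) — all W, so L
(2,9): →(1,9)(W), (2,7)(W), (1,8)(W) — all W, so L
(3,3): →(2,3)(W), (3,1)(W), (2,2)(W) — all W, so L
(3,4): →(2,4)(W), (3,2)(W), (2,3)(W) — all W, so L
(3,8): →(2,8)(W), (3,6)(W), (2,7)(W) — all W, so L
(4,0): →(3,0)(W) only, which is W, so L
(4,1): →(3,1)(W), (3,0)(W) — all W, so L
(4,6): →(3,6)(W), (4,4)(W), (3,5)(W) — all W, so L
(4,7): →(3,7)(W), (4,5)(W), (3,6)(W) — all W, so L
(5,3): →(4,3)(W), (0,3)(W), (5,1)(W), (4,2)(W) — all W, so L
(6,0): →(5,0)(W), (1,0)(W) — all W, so L
(6,1): →(5,1)(W), (1,1)(W), (5,0)(W) — all W, so L
(6,5): →(5,5)(W), (1,5)(W), (6,3)(W), (5,4)(W) — all W, so L
(6,6): →(5,6)(W), (1,6)(W), (6,4)(W), (5,5)(W) — all W, so L
(6,9): →(5,9)(W), (1,9)(W), (6,7)(W), (5,8)(W) — all W, so L
Every other cell has at least one move into one of the L cells above, so it is W.
L cells per row: a=0: 6, a=1: 2, a=2: 5, a=3: 3, a=4: 4, a=5: 1, a=6: 5; total 26.

26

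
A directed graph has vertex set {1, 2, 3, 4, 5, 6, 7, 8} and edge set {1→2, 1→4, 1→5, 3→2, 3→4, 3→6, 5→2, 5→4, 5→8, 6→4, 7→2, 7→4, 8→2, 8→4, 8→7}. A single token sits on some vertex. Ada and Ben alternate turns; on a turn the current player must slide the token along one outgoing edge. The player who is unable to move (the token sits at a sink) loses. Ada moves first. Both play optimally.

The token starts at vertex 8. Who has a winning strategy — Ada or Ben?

Ada wins.

Label each position W (a win for the player to move) or L (a loss). A position with no legal move is L; any other position is W exactly when some move reaches an L, and L when every move reaches a W.
Every edge goes from a vertex to one that appears earlier in the order 4, 2, 7, 8, 6, 3, 5, 1, so processing vertices in that order labels each vertex after all of its successors.
4: no outgoing edge → L
2: no outgoing edge → L
7: reaches L-position 2 → W
8: reaches L-position 2 → W
6: reaches L-position 4 → W
3: reaches L-position 2 → W
5: reaches L-position 2 → W
1: reaches L-position 2 → W
From 8 Ada can move to 2, reaching an L position.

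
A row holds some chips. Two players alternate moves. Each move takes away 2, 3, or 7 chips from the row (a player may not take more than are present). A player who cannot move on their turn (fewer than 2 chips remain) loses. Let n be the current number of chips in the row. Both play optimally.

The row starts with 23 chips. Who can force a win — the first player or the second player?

Build the W/L table. Terminal = L. A non-terminal position is W if it has a move to some L; otherwise it is L.
n=0: no move → L
n=1: no move → L
n=2: reaches L-position 0 → W
n=3: reaches L-position 1 → W
n=4: reaches L-position 1 → W
n=5: only reaches 3(W), 2(W), all W → L
n=6: only reaches 4(W), 3(W), all W → L
n=7: reaches L-position 5 → W
n=8: reaches L-position 6 → W
n=9: reaches L-position 6 → W
n=10: only reaches 8(W), 7(W), 3(W), all W → L
n=11: only reaches 9(W), 8(W), 4(W), all W → L
n=12: reaches L-position 10 → W
n=13: reaches L-position 11 → W
n=14: reaches L-position 11 → W
n=15: only reaches 13(W), 12(W), 8(W), all W → L
n=16: only reaches 14(W), 13(W), 9(W), all W → L
n=17: reaches L-position 15 → W
n=18: reaches L-position 16 → W
n=19: reaches L-position 16 → W
n=20: only reaches 18(W), 17(W), 13(W), all W → L
n=21: only reaches 19(W), 18(W), 14(W), all W → L
n=22: reaches L-position 20 → W
n=23: reaches L-position 21 → W
From 23 the player to move can remove 2, leaving 21, reaching an L position.

The first player wins.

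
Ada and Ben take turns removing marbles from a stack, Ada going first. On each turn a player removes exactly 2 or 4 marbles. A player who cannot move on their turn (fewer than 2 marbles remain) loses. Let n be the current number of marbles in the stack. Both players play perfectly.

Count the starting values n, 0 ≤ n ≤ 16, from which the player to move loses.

Use the standard recursion: the mover loses at a terminal position; elsewhere, the mover wins exactly when some move hands the opponent an L position.
n=0: no move → L
n=1: no move → L
n=2: can move to 0, which is L ⇒ W
n=3: can move to 1, which is L ⇒ W
n=4: can move to 0, which is L ⇒ W
n=5: can move to 1, which is L ⇒ W
n=6: moves to 4(W), 2(W); every one is W ⇒ L
n=7: moves to 5(W), 3(W); every one is W ⇒ L
n=8: can move to 6, which is L ⇒ W
n=9: can move to 7, which is L ⇒ W
n=10: can move to 6, which is L ⇒ W
n=11: can move to 7, which is L ⇒ W
n=12: moves to 10(W), 8(W); every one is W ⇒ L
n=13: moves to 11(W), 9(W); every one is W ⇒ L
n=14: can move to 12, which is L ⇒ W
n=15: can move to 13, which is L ⇒ W
n=16: can move to 12, which is L ⇒ W
L entries with 0 ≤ n ≤ 16: n = 0, 1, 6, 7, 12, 13; that makes 6.

6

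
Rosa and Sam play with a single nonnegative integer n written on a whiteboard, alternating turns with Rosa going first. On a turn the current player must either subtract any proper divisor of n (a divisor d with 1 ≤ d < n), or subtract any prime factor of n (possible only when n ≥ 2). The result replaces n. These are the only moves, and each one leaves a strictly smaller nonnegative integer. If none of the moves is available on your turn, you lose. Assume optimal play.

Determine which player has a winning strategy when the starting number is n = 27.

Compute win/loss labels from the base case upward. A position with no move is L. Any other position is W if it can reach an L in one move, else L.
n=0: no move → L
n=1: no move → L
n=2: →0(L), so W
n=3: →0(L), so W
n=4: →2(W), 3(W) — all W, so L
n=5: →0(L), so W
n=6: →4(L), so W
n=7: →0(L), so W
n=8: →4(L), so W
n=9: →6(W), 8(W) — all W, so L
n=10: →9(L), so W
n=11: →0(L), so W
n=12: →9(L), so W
n=13: →0(L), so W
n=14: →7(W), 12(W), 13(W) — all W, so L
n=15: →14(L), so W
n=16: →14(L), so W
n=17: →0(L), so W
n=18: →9(L), so W
n=19: →0(L), so W
n=20: →10(W), 15(W), 16(W), 18(W), 19(W) — all W, so L
n=21: →14(L), so W
n=22: →20(L), so W
n=23: →0(L), so W
n=24: →20(L), so W
n=25: →20(L), so W
n=26: →13(W), 24(W), 25(W) — all W, so L
n=27: →26(L), so W
From 27 Rosa can move to 26, reaching an L position.

Rosa wins.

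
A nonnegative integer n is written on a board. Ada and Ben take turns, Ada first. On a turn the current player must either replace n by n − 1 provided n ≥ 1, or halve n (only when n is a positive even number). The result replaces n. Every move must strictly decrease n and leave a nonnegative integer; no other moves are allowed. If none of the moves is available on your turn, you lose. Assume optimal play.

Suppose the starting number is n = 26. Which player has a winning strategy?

Work bottom-up. With no move the player to move loses. Otherwise the position is W if at least one move leads to an L position for the opponent, and L if every move leads to a W.
n=0: no move → L
n=1: reaches L-position 0 → W
n=2: only reaches 1(W), which is W → L
n=3: reaches L-position 2 → W
n=4: reaches L-position 2 → W
n=5: only reaches 4(W), which is W → L
n=6: reaches L-position 5 → W
n=7: only reaches 6(W), which is W → L
n=8: reaches L-position 7 → W
n=9: only reaches 8(W), which is W → L
n=10: reaches L-position 5 → W
n=11: only reaches 10(W), which is W → L
n=12: reaches L-position 11 → W
n=13: only reaches 12(W), which is W → L
n=14: reaches L-position 7 → W
n=15: only reaches 14(W), which is W → L
n=16: reaches L-position 15 → W
n=17: only reaches 16(W), which is W → L
n=18: reaches L-position 9 → W
n=19: only reaches 18(W), which is W → L
n=20: reaches L-position 19 → W
n=21: only reaches 20(W), which is W → L
n=22: reaches L-position 11 → W
n=23: only reaches 22(W), which is W → L
n=24: reaches L-position 23 → W
n=25: only reaches 24(W), which is W → L
n=26: reaches L-position 13 → W
The starting position 26 is W: Ada should move to 13, handing over an L position.

Ada wins.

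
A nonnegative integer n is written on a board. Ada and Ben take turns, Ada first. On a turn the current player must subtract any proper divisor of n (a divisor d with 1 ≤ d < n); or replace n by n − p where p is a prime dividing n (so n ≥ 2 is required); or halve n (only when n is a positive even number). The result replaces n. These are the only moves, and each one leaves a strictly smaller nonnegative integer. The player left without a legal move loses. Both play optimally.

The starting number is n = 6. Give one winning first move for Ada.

Move to 4.

Compute win/loss labels from the base case upward. A position with no move is L. Any other position is W if it can reach an L in one move, else L.
n=0: no move → L
n=1: no move → L
n=2: →0(L), so W
n=3: →0(L), so W
n=4: →2(W), 3(W) — all W, so L
n=5: →0(L), so W
n=6: →4(L), so W
From 6, the L positions reachable in one move are: 4.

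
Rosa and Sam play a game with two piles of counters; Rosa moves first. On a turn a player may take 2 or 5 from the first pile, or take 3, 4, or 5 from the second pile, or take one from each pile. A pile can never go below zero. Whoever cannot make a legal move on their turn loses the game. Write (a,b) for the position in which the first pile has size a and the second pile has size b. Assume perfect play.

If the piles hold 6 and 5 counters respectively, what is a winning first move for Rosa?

Classify positions by backward induction: terminal positions (no move available) are L. From any other position, the mover wins iff some move reaches an L.
No move ever increases a pile, so every position that can arise here has a ≤ 6 and b ≤ 5; it is enough to label the cells with 0 ≤ a ≤ 6 and 0 ≤ b ≤ 5.
Every move lowers a or b (never raises either), so fill the grid row by row in increasing a, and left to right within a row: each cell's successors are then already labelled.
      b=0  b=1  b=2  b=3  b=4  b=5
a=0:    L    L    L    W    W    W
a=1:    L    W    W    W    W    W
a=2:    W    W    W    L    L    L
a=3:    W    L    L    L    W    W
a=4:    L    L    W    W    W    W
a=5:    W    W    W    W    L    L
a=6:    W    W    L    L    L    W
Cells with no legal move (terminal, hence L): (0,0), (0,1), (0,2), (1,0).
The remaining L cells, each justified by listing all of its moves:
(2,3): moves to (0,3)(W), (2,0)(W), (1,2)(W); every one is W ⇒ L
(2,4): moves to (0,4)(W), (2,1)(W), (2,0)(W), (1,3)(W); every one is W ⇒ L
(2,5): moves to (0,5)(W), (2,2)(W), (2,1)(W), (2,0)(W), (1,4)(W); every one is W ⇒ L
(3,1): moves to (1,1)(W), (2,0)(W); every one is W ⇒ L
(3,2): moves to (1,2)(W), (2,1)(W); every one is W ⇒ L
(3,3): moves to (1,3)(W), (3,0)(W), (2,2)(W); every one is W ⇒ L
(4,0): the only move is to (2,0)(W), a W ⇒ L
(4,1): moves to (2,1)(W), (3,0)(W); every one is W ⇒ L
(5,4): moves to (3,4)(W), (0,4)(W), (5,1)(W), (5,0)(W), (4,3)(W); every one is W ⇒ L
(5,5): moves to (3,5)(W), (0,5)(W), (5,2)(W), (5,1)(W), (5,0)(W), (4,4)(W); every one is W ⇒ L
(6,2): moves to (4,2)(W), (1,2)(W), (5,1)(W); every one is W ⇒ L
(6,3): moves to (4,3)(W), (1,3)(W), (6,0)(W), (5,2)(W); every one is W ⇒ L
(6,4): moves to (4,4)(W), (1,4)(W), (6,1)(W), (6,0)(W), (5,3)(W); every one is W ⇒ L
Every other cell has at least one move into one of the L cells above, so it is W.
From (6,5), the L positions reachable in one move are: (6,2), (5,4). Any move reaching one of these is winning.

Move to (6,2).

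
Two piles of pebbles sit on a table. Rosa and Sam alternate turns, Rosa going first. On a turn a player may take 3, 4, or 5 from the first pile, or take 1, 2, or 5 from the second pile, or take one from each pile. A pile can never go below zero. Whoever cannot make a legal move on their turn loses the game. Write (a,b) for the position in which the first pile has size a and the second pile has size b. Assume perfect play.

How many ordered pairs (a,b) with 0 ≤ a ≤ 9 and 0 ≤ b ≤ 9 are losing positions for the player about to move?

32

Positions with no move are L. A position that does have a move is losing for the player to move precisely when every available move leads to a winning position for the opponent. Fill in the labels:
Every move lowers a or b (never raises either), so fill the grid row by row in increasing a, and left to right within a row: each cell's successors are then already labelled.
      b=0  b=1  b=2  b=3  b=4  b=5  b=6  b=7  b=8  b=9
a=0:    L    W    W    L    W    W    L    W    W    L
a=1:    L    W    W    L    W    W    L    W    W    L
a=2:    L    W    W    L    W    W    L    W    W    L
a=3:    W    W    L    W    W    L    W    W    L    W
a=4:    W    L    W    W    L    W    W    L    W    W
a=5:    W    L    W    W    L    W    W    L    W    W
a=6:    W    L    W    W    L    W    W    L    W    W
a=7:    W    W    W    W    W    W    W    W    W    W
a=8:    L    W    W    L    W    W    L    W    W    L
a=9:    L    W    W    L    W    W    L    W    W    L
Cells with no legal move (terminal, hence L): (0,0), (1,0), (2,0).
The remaining L cells, each justified by listing all of its moves:
(0,3): L (options (0,2)(W), (0,1)(W) are all W)
(0,6): L (options (0,5)(W), (0,4)(W), (0,1)(W) are all W)
(0,9): L (options (0,8)(W), (0,7)(W), (0,4)(W) are all W)
(1,3): L (options (1,2)(W), (1,1)(W), (0,2)(W) are all W)
(1,6): L (options (1,5)(W), (1,4)(W), (1,1)(W), (0,5)(W) are all W)
(1,9): L (options (1,8)(W), (1,7)(W), (1,4)(W), (0,8)(W) are all W)
(2,3): L (options (2,2)(W), (2,1)(W), (1,2)(W) are all W)
(2,6): L (options (2,5)(W), (2,4)(W), (2,1)(W), (1,5)(W) are all W)
(2,9): L (options (2,8)(W), (2,7)(W), (2,4)(W), (1,8)(W) are all W)
(3,2): L (options (0,2)(W), (3,1)(W), (3,0)(W), (2,1)(W) are all W)
(3,5): L (options (0,5)(W), (3,4)(W), (3,3)(W), (3,0)(W), (2,4)(W) are all W)
(3,8): L (options (0,8)(W), (3,7)(W), (3,6)(W), (3,3)(W), (2,7)(W) are all W)
(4,1): L (options (1,1)(W), (0,1)(W), (4,0)(W), (3,0)(W) are all W)
(4,4): L (options (1,4)(W), (0,4)(W), (4,3)(W), (4,2)(W), (3,3)(W) are all W)
(4,7): L (options (1,7)(W), (0,7)(W), (4,6)(W), (4,5)(W), (4,2)(W), (3,6)(W) are all W)
(5,1): L (options (2,1)(W), (1,1)(W), (0,1)(W), (5,0)(W), (4,0)(W) are all W)
(5,4): L (options (2,4)(W), (1,4)(W), (0,4)(W), (5,3)(W), (5,2)(W), (4,3)(W) are all W)
(5,7): L (options (2,7)(W), (1,7)(W), (0,7)(W), (5,6)(W), (5,5)(W), (5,2)(W), (4,6)(W) are all W)
(6,1): L (options (3,1)(W), (2,1)(W), (1,1)(W), (6,0)(W), (5,0)(W) are all W)
(6,4): L (options (3,4)(W), (2,4)(W), (1,4)(W), (6,3)(W), (6,2)(W), (5,3)(W) are all W)
(6,7): L (options (3,7)(W), (2,7)(W), (1,7)(W), (6,6)(W), (6,5)(W), (6,2)(W), (5,6)(W) are all W)
(8,0): L (options (5,0)(W), (4,0)(W), (3,0)(W) are all W)
(8,3): L (options (5,3)(W), (4,3)(W), (3,3)(W), (8,2)(W), (8,1)(W), (7,2)(W) are all W)
(8,6): L (options (5,6)(W), (4,6)(W), (3,6)(W), (8,5)(W), (8,4)(W), (8,1)(W), (7,5)(W) are all W)
(8,9): L (options (5,9)(W), (4,9)(W), (3,9)(W), (8,8)(W), (8,7)(W), (8,4)(W), (7,8)(W) are all W)
(9,0): L (options (6,0)(W), (5,0)(W), (4,0)(W) are all W)
(9,3): L (options (6,3)(W), (5,3)(W), (4,3)(W), (9,2)(W), (9,1)(W), (8,2)(W) are all W)
(9,6): L (options (6,6)(W), (5,6)(W), (4,6)(W), (9,5)(W), (9,4)(W), (9,1)(W), (8,5)(W) are all W)
(9,9): L (options (6,9)(W), (5,9)(W), (4,9)(W), (9,8)(W), (9,7)(W), (9,4)(W), (8,8)(W) are all W)
Every other cell has at least one move into one of the L cells above, so it is W.
L cells per row: a=0: 4, a=1: 4, a=2: 4, a=3: 3, a=4: 3, a=5: 3, a=6: 3, a=7: 0, a=8: 4, a=9: 4; total 32.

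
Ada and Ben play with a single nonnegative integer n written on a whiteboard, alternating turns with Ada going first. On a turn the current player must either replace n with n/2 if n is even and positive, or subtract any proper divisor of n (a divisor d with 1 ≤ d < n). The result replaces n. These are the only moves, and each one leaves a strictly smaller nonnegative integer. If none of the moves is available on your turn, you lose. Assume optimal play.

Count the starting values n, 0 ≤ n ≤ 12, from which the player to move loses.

7

Use the standard recursion: the mover loses at a terminal position; elsewhere, the mover wins exactly when some move hands the opponent an L position.
n=0: no move → L
n=1: no move → L
n=2: can move to 1, which is L ⇒ W
n=3: the only move is to 2(W), a W ⇒ L
n=4: can move to 3, which is L ⇒ W
n=5: the only move is to 4(W), a W ⇒ L
n=6: can move to 3, which is L ⇒ W
n=7: the only move is to 6(W), a W ⇒ L
n=8: can move to 7, which is L ⇒ W
n=9: moves to 6(W), 8(W); every one is W ⇒ L
n=10: can move to 5, which is L ⇒ W
n=11: the only move is to 10(W), a W ⇒ L
n=12: can move to 9, which is L ⇒ W
L entries with 0 ≤ n ≤ 12: n = 0, 1, 3, 5, 7, 9, 11; that makes 7.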